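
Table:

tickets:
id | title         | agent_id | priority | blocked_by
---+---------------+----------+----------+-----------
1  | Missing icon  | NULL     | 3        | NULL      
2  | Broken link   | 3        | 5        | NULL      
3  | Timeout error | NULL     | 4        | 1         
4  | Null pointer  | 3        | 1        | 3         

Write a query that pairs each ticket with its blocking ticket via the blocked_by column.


This is a self-join: tickets is joined to a second copy of itself, matching each row's blocked_by to another row's id. Use LEFT JOIN so rows with blocked_by=NULL are kept.
  - ticket 1 (Missing icon): blocked_by=NULL -> NULL
  - ticket 2 (Broken link): blocked_by=NULL -> NULL
  - ticket 3 (Timeout error): blocked_by=1 -> Missing icon
  - ticket 4 (Null pointer): blocked_by=3 -> Timeout error

SQL:
SELECT a.title AS item, b.title AS blocked_by
FROM tickets a
LEFT JOIN tickets b ON a.blocked_by = b.id

Result:
item          | blocked_by   
--------------+--------------
Missing icon  | NULL         
Broken link   | NULL         
Timeout error | Missing icon 
Null pointer  | Timeout error


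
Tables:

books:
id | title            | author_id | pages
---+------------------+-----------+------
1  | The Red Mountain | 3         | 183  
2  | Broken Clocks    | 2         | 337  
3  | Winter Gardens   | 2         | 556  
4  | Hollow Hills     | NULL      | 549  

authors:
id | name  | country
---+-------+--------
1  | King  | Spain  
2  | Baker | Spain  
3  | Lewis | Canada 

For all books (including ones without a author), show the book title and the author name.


LEFT JOIN keeps every row from books (the left table); where author_id has no match in authors, the author columns become NULL. Walk through each book:
  - book 1 (The Red Mountain): author_id=3 -> matches Lewis
  - book 2 (Broken Clocks): author_id=2 -> matches Baker
  - book 3 (Winter Gardens): author_id=2 -> matches Baker
  - book 4 (Hollow Hills): author_id=NULL, no match -> kept with NULL
All 4 rows appear; 1 has NULL author.

SQL:
SELECT a.title, b.name AS author
FROM books a
LEFT JOIN authors b ON a.author_id = b.id

Result:
title            | author
-----------------+-------
The Red Mountain | Lewis 
Broken Clocks    | Baker 
Winter Gardens   | Baker 
Hollow Hills     | NULL  


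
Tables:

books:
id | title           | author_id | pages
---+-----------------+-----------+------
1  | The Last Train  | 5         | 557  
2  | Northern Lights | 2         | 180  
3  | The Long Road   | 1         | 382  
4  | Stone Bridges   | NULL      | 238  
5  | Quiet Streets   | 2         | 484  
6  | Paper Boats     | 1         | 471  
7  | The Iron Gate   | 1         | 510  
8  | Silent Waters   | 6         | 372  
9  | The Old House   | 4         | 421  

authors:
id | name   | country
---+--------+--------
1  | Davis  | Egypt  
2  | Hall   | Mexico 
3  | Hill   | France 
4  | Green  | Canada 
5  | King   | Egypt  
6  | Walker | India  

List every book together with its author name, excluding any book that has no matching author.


INNER JOIN keeps only books rows whose author_id matches an id in authors. Walk through each book:
  - book 1 (The Last Train): author_id=5 -> matches King
  - book 2 (Northern Lights): author_id=2 -> matches Hall
  - book 3 (The Long Road): author_id=1 -> matches Davis
  - book 4 (Stone Bridges): author_id=NULL, no match -> dropped
  - book 5 (Quiet Streets): author_id=2 -> matches Hall
  - book 6 (Paper Boats): author_id=1 -> matches Davis
  - book 7 (The Iron Gate): author_id=1 -> matches Davis
  - book 8 (Silent Waters): author_id=6 -> matches Walker
  - book 9 (The Old House): author_id=4 -> matches Green
So 1 of 9 rows is dropped.

SQL:
SELECT a.title, b.name AS author
FROM books a
INNER JOIN authors b ON a.author_id = b.id

Result:
title           | author
----------------+-------
The Last Train  | King  
Northern Lights | Hall  
The Long Road   | Davis 
Quiet Streets   | Hall  
Paper Boats     | Davis 
The Iron Gate   | Davis 
Silent Waters   | Walker
The Old House   | Green 


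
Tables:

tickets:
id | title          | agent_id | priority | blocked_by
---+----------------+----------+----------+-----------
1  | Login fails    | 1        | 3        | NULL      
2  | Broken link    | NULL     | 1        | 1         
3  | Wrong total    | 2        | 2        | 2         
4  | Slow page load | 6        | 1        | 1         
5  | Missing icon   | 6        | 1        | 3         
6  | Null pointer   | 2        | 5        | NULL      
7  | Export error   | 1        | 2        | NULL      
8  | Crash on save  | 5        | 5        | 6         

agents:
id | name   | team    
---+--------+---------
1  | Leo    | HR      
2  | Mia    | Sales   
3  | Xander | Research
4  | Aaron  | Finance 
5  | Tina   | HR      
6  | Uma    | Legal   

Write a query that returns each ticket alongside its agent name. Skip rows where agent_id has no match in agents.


INNER JOIN keeps only tickets rows whose agent_id matches an id in agents. Walk through each ticket:
  - ticket 1 (Login fails): agent_id=1 -> matches Leo
  - ticket 2 (Broken link): agent_id=NULL, no match -> dropped
  - ticket 3 (Wrong total): agent_id=2 -> matches Mia
  - ticket 4 (Slow page load): agent_id=6 -> matches Uma
  - ticket 5 (Missing icon): agent_id=6 -> matches Uma
  - ticket 6 (Null pointer): agent_id=2 -> matches Mia
  - ticket 7 (Export error): agent_id=1 -> matches Leo
  - ticket 8 (Crash on save): agent_id=5 -> matches Tina
So 1 of 8 rows is dropped.

SQL:
SELECT a.title, b.name AS agent
FROM tickets a
INNER JOIN agents b ON a.agent_id = b.id

Result:
title          | agent
---------------+------
Login fails    | Leo  
Wrong total    | Mia  
Slow page load | Uma  
Missing icon   | Uma  
Null pointer   | Mia  
Export error   | Leo  
Crash on save  | Tina 


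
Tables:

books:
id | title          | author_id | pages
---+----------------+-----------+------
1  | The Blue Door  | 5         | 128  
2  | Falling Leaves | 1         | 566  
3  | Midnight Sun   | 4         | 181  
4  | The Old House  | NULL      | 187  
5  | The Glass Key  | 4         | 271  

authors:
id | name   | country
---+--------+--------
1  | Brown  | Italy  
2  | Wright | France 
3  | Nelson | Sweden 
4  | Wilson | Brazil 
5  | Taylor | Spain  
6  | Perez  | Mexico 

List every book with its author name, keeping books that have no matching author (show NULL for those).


LEFT JOIN keeps every row from books (the left table); where author_id has no match in authors, the author columns become NULL. Walk through each book:
  - book 1 (The Blue Door): author_id=5 -> matches Taylor
  - book 2 (Falling Leaves): author_id=1 -> matches Brown
  - book 3 (Midnight Sun): author_id=4 -> matches Wilson
  - book 4 (The Old House): author_id=NULL, no match -> kept with NULL
  - book 5 (The Glass Key): author_id=4 -> matches Wilson
All 5 rows appear; 1 has NULL author.

SQL:
SELECT a.title, b.name AS author
FROM books a
LEFT JOIN authors b ON a.author_id = b.id

Result:
title          | author
---------------+-------
The Blue Door  | Taylor
Falling Leaves | Brown 
Midnight Sun   | Wilson
The Old House  | NULL  
The Glass Key  | Wilson


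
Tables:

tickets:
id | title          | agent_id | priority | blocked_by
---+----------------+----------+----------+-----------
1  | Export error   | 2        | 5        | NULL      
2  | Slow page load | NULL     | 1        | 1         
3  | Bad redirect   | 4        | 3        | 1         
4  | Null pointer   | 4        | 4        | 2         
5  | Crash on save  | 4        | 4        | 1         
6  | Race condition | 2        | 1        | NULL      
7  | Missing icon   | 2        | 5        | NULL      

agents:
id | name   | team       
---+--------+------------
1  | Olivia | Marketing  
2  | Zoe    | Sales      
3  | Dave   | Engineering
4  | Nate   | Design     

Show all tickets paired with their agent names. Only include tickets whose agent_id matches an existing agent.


INNER JOIN keeps only tickets rows whose agent_id matches an id in agents. Walk through each ticket:
  - ticket 1 (Export error): agent_id=2 -> matches Zoe
  - ticket 2 (Slow page load): agent_id=NULL, no match -> dropped
  - ticket 3 (Bad redirect): agent_id=4 -> matches Nate
  - ticket 4 (Null pointer): agent_id=4 -> matches Nate
  - ticket 5 (Crash on save): agent_id=4 -> matches Nate
  - ticket 6 (Race condition): agent_id=2 -> matches Zoe
  - ticket 7 (Missing icon): agent_id=2 -> matches Zoe
So 1 of 7 rows is dropped.

SQL:
SELECT a.title, b.name AS agent
FROM tickets a
INNER JOIN agents b ON a.agent_id = b.id

Result:
title          | agent
---------------+------
Export error   | Zoe  
Bad redirect   | Nate 
Null pointer   | Nate 
Crash on save  | Nate 
Race condition | Zoe  
Missing icon   | Zoe  


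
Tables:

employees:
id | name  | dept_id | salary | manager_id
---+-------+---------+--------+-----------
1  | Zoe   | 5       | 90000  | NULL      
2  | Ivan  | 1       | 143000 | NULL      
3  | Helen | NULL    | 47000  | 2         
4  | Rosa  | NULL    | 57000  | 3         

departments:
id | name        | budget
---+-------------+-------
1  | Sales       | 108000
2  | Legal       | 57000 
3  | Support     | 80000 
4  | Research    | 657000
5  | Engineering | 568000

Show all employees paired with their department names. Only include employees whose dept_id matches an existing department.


INNER JOIN keeps only employees rows whose dept_id matches an id in departments. Walk through each employee:
  - employee 1 (Zoe): dept_id=5 -> matches Engineering
  - employee 2 (Ivan): dept_id=1 -> matches Sales
  - employee 3 (Helen): dept_id=NULL, no match -> dropped
  - employee 4 (Rosa): dept_id=NULL, no match -> dropped
So 2 of 4 rows are dropped.

SQL:
SELECT a.name, b.name AS department
FROM employees a
INNER JOIN departments b ON a.dept_id = b.id

Result:
name | department 
-----+------------
Zoe  | Engineering
Ivan | Sales      


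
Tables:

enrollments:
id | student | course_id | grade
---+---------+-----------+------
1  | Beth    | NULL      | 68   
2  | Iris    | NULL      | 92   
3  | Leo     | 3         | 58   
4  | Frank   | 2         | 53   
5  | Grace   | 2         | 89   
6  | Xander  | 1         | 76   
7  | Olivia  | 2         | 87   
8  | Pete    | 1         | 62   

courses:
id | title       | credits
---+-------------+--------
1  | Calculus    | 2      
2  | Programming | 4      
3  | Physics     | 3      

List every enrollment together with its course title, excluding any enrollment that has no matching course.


INNER JOIN keeps only enrollments rows whose course_id matches an id in courses. Walk through each enrollment:
  - enrollment 1 (Beth): course_id=NULL, no match -> dropped
  - enrollment 2 (Iris): course_id=NULL, no match -> dropped
  - enrollment 3 (Leo): course_id=3 -> matches Physics
  - enrollment 4 (Frank): course_id=2 -> matches Programming
  - enrollment 5 (Grace): course_id=2 -> matches Programming
  - enrollment 6 (Xander): course_id=1 -> matches Calculus
  - enrollment 7 (Olivia): course_id=2 -> matches Programming
  - enrollment 8 (Pete): course_id=1 -> matches Calculus
So 2 of 8 rows are dropped.

SQL:
SELECT a.student, b.title AS course
FROM enrollments a
INNER JOIN courses b ON a.course_id = b.id

Result:
student | course     
--------+------------
Leo     | Physics    
Frank   | Programming
Grace   | Programming
Xander  | Calculus   
Olivia  | Programming
Pete    | Calculus   


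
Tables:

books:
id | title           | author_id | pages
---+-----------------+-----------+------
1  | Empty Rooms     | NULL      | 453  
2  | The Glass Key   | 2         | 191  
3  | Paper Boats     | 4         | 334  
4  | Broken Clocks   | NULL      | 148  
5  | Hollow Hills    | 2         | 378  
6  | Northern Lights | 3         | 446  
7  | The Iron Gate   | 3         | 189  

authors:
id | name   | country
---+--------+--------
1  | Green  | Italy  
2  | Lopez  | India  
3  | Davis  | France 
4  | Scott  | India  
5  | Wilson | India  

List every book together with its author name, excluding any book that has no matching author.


INNER JOIN keeps only books rows whose author_id matches an id in authors. Walk through each book:
  - book 1 (Empty Rooms): author_id=NULL, no match -> dropped
  - book 2 (The Glass Key): author_id=2 -> matches Lopez
  - book 3 (Paper Boats): author_id=4 -> matches Scott
  - book 4 (Broken Clocks): author_id=NULL, no match -> dropped
  - book 5 (Hollow Hills): author_id=2 -> matches Lopez
  - book 6 (Northern Lights): author_id=3 -> matches Davis
  - book 7 (The Iron Gate): author_id=3 -> matches Davis
So 2 of 7 rows are dropped.

SQL:
SELECT a.title, b.name AS author
FROM books a
INNER JOIN authors b ON a.author_id = b.id

Result:
title           | author
----------------+-------
The Glass Key   | Lopez 
Paper Boats     | Scott 
Hollow Hills    | Lopez 
Northern Lights | Davis 
The Iron Gate   | Davis 


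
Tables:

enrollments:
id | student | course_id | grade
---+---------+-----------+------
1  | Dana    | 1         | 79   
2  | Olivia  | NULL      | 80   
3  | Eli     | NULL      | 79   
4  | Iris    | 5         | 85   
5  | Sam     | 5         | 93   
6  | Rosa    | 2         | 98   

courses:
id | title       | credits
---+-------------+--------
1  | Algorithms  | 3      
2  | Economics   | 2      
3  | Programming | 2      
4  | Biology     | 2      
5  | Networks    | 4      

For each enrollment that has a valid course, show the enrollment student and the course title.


INNER JOIN keeps only enrollments rows whose course_id matches an id in courses. Walk through each enrollment:
  - enrollment 1 (Dana): course_id=1 -> matches Algorithms
  - enrollment 2 (Olivia): course_id=NULL, no match -> dropped
  - enrollment 3 (Eli): course_id=NULL, no match -> dropped
  - enrollment 4 (Iris): course_id=5 -> matches Networks
  - enrollment 5 (Sam): course_id=5 -> matches Networks
  - enrollment 6 (Rosa): course_id=2 -> matches Economics
So 2 of 6 rows are dropped.

SQL:
SELECT a.student, b.title AS course
FROM enrollments a
INNER JOIN courses b ON a.course_id = b.id

Result:
student | course    
--------+-----------
Dana    | Algorithms
Iris    | Networks  
Sam     | Networks  
Rosa    | Economics 


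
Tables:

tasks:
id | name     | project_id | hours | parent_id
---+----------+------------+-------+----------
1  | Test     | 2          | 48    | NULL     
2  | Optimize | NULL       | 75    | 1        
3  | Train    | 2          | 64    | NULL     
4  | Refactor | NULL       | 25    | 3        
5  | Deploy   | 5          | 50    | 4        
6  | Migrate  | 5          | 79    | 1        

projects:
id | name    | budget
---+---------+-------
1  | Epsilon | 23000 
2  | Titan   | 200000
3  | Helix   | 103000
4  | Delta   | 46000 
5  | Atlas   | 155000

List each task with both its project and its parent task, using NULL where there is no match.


Two LEFT JOINs from the same base table tasks: one to projects via project_id, one to tasks itself via parent_id. Both are LEFT so every task is preserved.
Match against projects:
  - task 1 (Test): project_id=2 -> matches Titan
  - task 2 (Optimize): project_id=NULL, no match -> kept with NULL
  - task 3 (Train): project_id=2 -> matches Titan
  - task 4 (Refactor): project_id=NULL, no match -> kept with NULL
  - task 5 (Deploy): project_id=5 -> matches Atlas
  - task 6 (Migrate): project_id=5 -> matches Atlas
Match against tasks (self):
  - task 1 (Test): parent_id=NULL -> NULL
  - task 2 (Optimize): parent_id=1 -> Test
  - task 3 (Train): parent_id=NULL -> NULL
  - task 4 (Refactor): parent_id=3 -> Train
  - task 5 (Deploy): parent_id=4 -> Refactor
  - task 6 (Migrate): parent_id=1 -> Test

SQL:
SELECT a.name, b.name AS project, c.name AS parent
FROM tasks a
LEFT JOIN projects b ON a.project_id = b.id
LEFT JOIN tasks c ON a.parent_id = c.id

Result:
name     | project | parent  
---------+---------+---------
Test     | Titan   | NULL    
Optimize | NULL    | Test    
Train    | Titan   | NULL    
Refactor | NULL    | Train   
Deploy   | Atlas   | Refactor
Migrate  | Atlas   | Test    


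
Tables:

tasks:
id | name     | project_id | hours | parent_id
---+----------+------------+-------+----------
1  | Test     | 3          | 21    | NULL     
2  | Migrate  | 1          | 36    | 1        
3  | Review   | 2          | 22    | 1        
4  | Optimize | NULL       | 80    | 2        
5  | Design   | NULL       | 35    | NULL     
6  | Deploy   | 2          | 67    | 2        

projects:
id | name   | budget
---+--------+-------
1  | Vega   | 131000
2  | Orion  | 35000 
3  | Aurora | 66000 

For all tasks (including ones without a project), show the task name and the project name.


LEFT JOIN keeps every row from tasks (the left table); where project_id has no match in projects, the project columns become NULL. Walk through each task:
  - task 1 (Test): project_id=3 -> matches Aurora
  - task 2 (Migrate): project_id=1 -> matches Vega
  - task 3 (Review): project_id=2 -> matches Orion
  - task 4 (Optimize): project_id=NULL, no match -> kept with NULL
  - task 5 (Design): project_id=NULL, no match -> kept with NULL
  - task 6 (Deploy): project_id=2 -> matches Orion
All 6 rows appear; 2 have NULL project.

SQL:
SELECT a.name, b.name AS project
FROM tasks a
LEFT JOIN projects b ON a.project_id = b.id

Result:
name     | project
---------+--------
Test     | Aurora 
Migrate  | Vega   
Review   | Orion  
Optimize | NULL   
Design   | NULL   
Deploy   | Orion  


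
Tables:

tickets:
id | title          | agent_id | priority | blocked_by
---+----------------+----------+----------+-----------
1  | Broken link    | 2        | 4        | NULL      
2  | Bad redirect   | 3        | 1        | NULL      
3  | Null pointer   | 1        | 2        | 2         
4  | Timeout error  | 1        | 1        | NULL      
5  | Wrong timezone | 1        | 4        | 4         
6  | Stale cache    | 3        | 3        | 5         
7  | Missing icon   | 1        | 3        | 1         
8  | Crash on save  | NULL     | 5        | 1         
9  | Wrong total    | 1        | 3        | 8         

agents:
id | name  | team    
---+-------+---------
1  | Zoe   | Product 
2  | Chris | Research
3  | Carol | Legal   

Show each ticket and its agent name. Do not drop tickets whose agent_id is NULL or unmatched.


LEFT JOIN keeps every row from tickets (the left table); where agent_id has no match in agents, the agent columns become NULL. Walk through each ticket:
  - ticket 1 (Broken link): agent_id=2 -> matches Chris
  - ticket 2 (Bad redirect): agent_id=3 -> matches Carol
  - ticket 3 (Null pointer): agent_id=1 -> matches Zoe
  - ticket 4 (Timeout error): agent_id=1 -> matches Zoe
  - ticket 5 (Wrong timezone): agent_id=1 -> matches Zoe
  - ticket 6 (Stale cache): agent_id=3 -> matches Carol
  - ticket 7 (Missing icon): agent_id=1 -> matches Zoe
  - ticket 8 (Crash on save): agent_id=NULL, no match -> kept with NULL
  - ticket 9 (Wrong total): agent_id=1 -> matches Zoe
All 9 rows appear; 1 has NULL agent.

SQL:
SELECT a.title, b.name AS agent
FROM tickets a
LEFT JOIN agents b ON a.agent_id = b.id

Result:
title          | agent
---------------+------
Broken link    | Chris
Bad redirect   | Carol
Null pointer   | Zoe  
Timeout error  | Zoe  
Wrong timezone | Zoe  
Stale cache    | Carol
Missing icon   | Zoe  
Crash on save  | NULL 
Wrong total    | Zoe  


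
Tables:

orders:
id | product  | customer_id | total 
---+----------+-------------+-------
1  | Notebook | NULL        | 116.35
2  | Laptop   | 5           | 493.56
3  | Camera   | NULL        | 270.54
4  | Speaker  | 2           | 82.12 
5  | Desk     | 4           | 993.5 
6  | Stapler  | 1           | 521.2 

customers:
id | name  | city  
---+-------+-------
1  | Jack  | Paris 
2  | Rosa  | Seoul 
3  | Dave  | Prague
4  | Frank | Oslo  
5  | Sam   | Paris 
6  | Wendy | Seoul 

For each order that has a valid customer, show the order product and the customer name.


INNER JOIN keeps only orders rows whose customer_id matches an id in customers. Walk through each order:
  - order 1 (Notebook): customer_id=NULL, no match -> dropped
  - order 2 (Laptop): customer_id=5 -> matches Sam
  - order 3 (Camera): customer_id=NULL, no match -> dropped
  - order 4 (Speaker): customer_id=2 -> matches Rosa
  - order 5 (Desk): customer_id=4 -> matches Frank
  - order 6 (Stapler): customer_id=1 -> matches Jack
So 2 of 6 rows are dropped.

SQL:
SELECT a.product, b.name AS customer
FROM orders a
INNER JOIN customers b ON a.customer_id = b.id

Result:
product | customer
--------+---------
Laptop  | Sam     
Speaker | Rosa    
Desk    | Frank   
Stapler | Jack    


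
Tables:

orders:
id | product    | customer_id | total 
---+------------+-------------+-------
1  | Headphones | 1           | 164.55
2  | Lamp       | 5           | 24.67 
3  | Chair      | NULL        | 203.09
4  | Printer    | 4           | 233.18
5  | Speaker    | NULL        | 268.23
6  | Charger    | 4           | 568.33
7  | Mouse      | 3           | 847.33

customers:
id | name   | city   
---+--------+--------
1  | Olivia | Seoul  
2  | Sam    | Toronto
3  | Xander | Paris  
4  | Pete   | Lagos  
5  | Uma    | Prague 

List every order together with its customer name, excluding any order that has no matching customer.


INNER JOIN keeps only orders rows whose customer_id matches an id in customers. Walk through each order:
  - order 1 (Headphones): customer_id=1 -> matches Olivia
  - order 2 (Lamp): customer_id=5 -> matches Uma
  - order 3 (Chair): customer_id=NULL, no match -> dropped
  - order 4 (Printer): customer_id=4 -> matches Pete
  - order 5 (Speaker): customer_id=NULL, no match -> dropped
  - order 6 (Charger): customer_id=4 -> matches Pete
  - order 7 (Mouse): customer_id=3 -> matches Xander
So 2 of 7 rows are dropped.

SQL:
SELECT a.product, b.name AS customer
FROM orders a
INNER JOIN customers b ON a.customer_id = b.id

Result:
product    | customer
-----------+---------
Headphones | Olivia  
Lamp       | Uma     
Printer    | Pete    
Charger    | Pete    
Mouse      | Xander  


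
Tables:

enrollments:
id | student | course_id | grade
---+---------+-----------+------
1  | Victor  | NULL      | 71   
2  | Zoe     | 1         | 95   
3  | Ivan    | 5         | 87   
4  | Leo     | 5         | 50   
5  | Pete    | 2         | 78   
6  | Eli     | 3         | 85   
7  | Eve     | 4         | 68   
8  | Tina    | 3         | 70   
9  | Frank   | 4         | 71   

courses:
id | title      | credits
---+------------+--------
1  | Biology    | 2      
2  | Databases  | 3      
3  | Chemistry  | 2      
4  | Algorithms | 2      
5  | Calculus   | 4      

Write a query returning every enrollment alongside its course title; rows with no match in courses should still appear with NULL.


LEFT JOIN keeps every row from enrollments (the left table); where course_id has no match in courses, the course columns become NULL. Walk through each enrollment:
  - enrollment 1 (Victor): course_id=NULL, no match -> kept with NULL
  - enrollment 2 (Zoe): course_id=1 -> matches Biology
  - enrollment 3 (Ivan): course_id=5 -> matches Calculus
  - enrollment 4 (Leo): course_id=5 -> matches Calculus
  - enrollment 5 (Pete): course_id=2 -> matches Databases
  - enrollment 6 (Eli): course_id=3 -> matches Chemistry
  - enrollment 7 (Eve): course_id=4 -> matches Algorithms
  - enrollment 8 (Tina): course_id=3 -> matches Chemistry
  - enrollment 9 (Frank): course_id=4 -> matches Algorithms
All 9 rows appear; 1 has NULL course.

SQL:
SELECT a.student, b.title AS course
FROM enrollments a
LEFT JOIN courses b ON a.course_id = b.id

Result:
student | course    
--------+-----------
Victor  | NULL      
Zoe     | Biology   
Ivan    | Calculus  
Leo     | Calculus  
Pete    | Databases 
Eli     | Chemistry 
Eve     | Algorithms
Tina    | Chemistry 
Frank   | Algorithms


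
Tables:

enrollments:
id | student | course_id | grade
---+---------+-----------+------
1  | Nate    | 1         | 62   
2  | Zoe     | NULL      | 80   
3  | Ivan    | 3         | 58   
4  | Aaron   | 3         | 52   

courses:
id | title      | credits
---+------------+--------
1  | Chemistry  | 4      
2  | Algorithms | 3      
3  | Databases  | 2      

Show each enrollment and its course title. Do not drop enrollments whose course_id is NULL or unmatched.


LEFT JOIN keeps every row from enrollments (the left table); where course_id has no match in courses, the course columns become NULL. Walk through each enrollment:
  - enrollment 1 (Nate): course_id=1 -> matches Chemistry
  - enrollment 2 (Zoe): course_id=NULL, no match -> kept with NULL
  - enrollment 3 (Ivan): course_id=3 -> matches Databases
  - enrollment 4 (Aaron): course_id=3 -> matches Databases
All 4 rows appear; 1 has NULL course.

SQL:
SELECT a.student, b.title AS course
FROM enrollments a
LEFT JOIN courses b ON a.course_id = b.id

Result:
student | course   
--------+----------
Nate    | Chemistry
Zoe     | NULL     
Ivan    | Databases
Aaron   | Databases


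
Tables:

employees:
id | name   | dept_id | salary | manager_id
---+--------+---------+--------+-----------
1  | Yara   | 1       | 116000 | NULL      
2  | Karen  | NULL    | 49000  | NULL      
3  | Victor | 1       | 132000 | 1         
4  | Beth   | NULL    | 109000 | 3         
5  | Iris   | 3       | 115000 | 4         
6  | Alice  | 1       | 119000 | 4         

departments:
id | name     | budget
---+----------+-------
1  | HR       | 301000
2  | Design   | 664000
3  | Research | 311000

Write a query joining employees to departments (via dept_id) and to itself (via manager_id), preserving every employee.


Two LEFT JOINs from the same base table employees: one to departments via dept_id, one to employees itself via manager_id. Both are LEFT so every employee is preserved.
Match against departments:
  - employee 1 (Yara): dept_id=1 -> matches HR
  - employee 2 (Karen): dept_id=NULL, no match -> kept with NULL
  - employee 3 (Victor): dept_id=1 -> matches HR
  - employee 4 (Beth): dept_id=NULL, no match -> kept with NULL
  - employee 5 (Iris): dept_id=3 -> matches Research
  - employee 6 (Alice): dept_id=1 -> matches HR
Match against employees (self):
  - employee 1 (Yara): manager_id=NULL -> NULL
  - employee 2 (Karen): manager_id=NULL -> NULL
  - employee 3 (Victor): manager_id=1 -> Yara
  - employee 4 (Beth): manager_id=3 -> Victor
  - employee 5 (Iris): manager_id=4 -> Beth
  - employee 6 (Alice): manager_id=4 -> Beth

SQL:
SELECT a.name, b.name AS department, c.name AS manager
FROM employees a
LEFT JOIN departments b ON a.dept_id = b.id
LEFT JOIN employees c ON a.manager_id = c.id

Result:
name   | department | manager
-------+------------+--------
Yara   | HR         | NULL   
Karen  | NULL       | NULL   
Victor | HR         | Yara   
Beth   | NULL       | Victor 
Iris   | Research   | Beth   
Alice  | HR         | Beth   


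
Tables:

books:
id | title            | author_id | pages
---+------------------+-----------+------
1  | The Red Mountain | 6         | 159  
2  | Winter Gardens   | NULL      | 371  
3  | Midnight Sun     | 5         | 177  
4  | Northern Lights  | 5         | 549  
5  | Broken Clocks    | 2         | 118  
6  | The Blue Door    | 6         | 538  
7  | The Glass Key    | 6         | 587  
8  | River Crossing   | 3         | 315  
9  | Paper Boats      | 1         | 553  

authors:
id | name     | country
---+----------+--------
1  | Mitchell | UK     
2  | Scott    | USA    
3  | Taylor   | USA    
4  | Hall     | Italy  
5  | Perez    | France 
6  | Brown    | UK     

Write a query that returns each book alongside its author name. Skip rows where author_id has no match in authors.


INNER JOIN keeps only books rows whose author_id matches an id in authors. Walk through each book:
  - book 1 (The Red Mountain): author_id=6 -> matches Brown
  - book 2 (Winter Gardens): author_id=NULL, no match -> dropped
  - book 3 (Midnight Sun): author_id=5 -> matches Perez
  - book 4 (Northern Lights): author_id=5 -> matches Perez
  - book 5 (Broken Clocks): author_id=2 -> matches Scott
  - book 6 (The Blue Door): author_id=6 -> matches Brown
  - book 7 (The Glass Key): author_id=6 -> matches Brown
  - book 8 (River Crossing): author_id=3 -> matches Taylor
  - book 9 (Paper Boats): author_id=1 -> matches Mitchell
So 1 of 9 rows is dropped.

SQL:
SELECT a.title, b.name AS author
FROM books a
INNER JOIN authors b ON a.author_id = b.id

Result:
title            | author  
-----------------+---------
The Red Mountain | Brown   
Midnight Sun     | Perez   
Northern Lights  | Perez   
Broken Clocks    | Scott   
The Blue Door    | Brown   
The Glass Key    | Brown   
River Crossing   | Taylor  
Paper Boats      | Mitchell


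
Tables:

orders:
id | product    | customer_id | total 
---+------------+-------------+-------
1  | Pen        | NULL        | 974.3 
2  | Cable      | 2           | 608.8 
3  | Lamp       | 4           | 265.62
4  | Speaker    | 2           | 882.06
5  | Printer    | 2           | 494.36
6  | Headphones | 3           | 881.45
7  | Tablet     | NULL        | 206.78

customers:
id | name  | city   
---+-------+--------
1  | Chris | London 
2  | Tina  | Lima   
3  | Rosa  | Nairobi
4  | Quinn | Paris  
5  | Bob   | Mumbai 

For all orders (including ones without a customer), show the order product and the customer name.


LEFT JOIN keeps every row from orders (the left table); where customer_id has no match in customers, the customer columns become NULL. Walk through each order:
  - order 1 (Pen): customer_id=NULL, no match -> kept with NULL
  - order 2 (Cable): customer_id=2 -> matches Tina
  - order 3 (Lamp): customer_id=4 -> matches Quinn
  - order 4 (Speaker): customer_id=2 -> matches Tina
  - order 5 (Printer): customer_id=2 -> matches Tina
  - order 6 (Headphones): customer_id=3 -> matches Rosa
  - order 7 (Tablet): customer_id=NULL, no match -> kept with NULL
All 7 rows appear; 2 have NULL customer.

SQL:
SELECT a.product, b.name AS customer
FROM orders a
LEFT JOIN customers b ON a.customer_id = b.id

Result:
product    | customer
-----------+---------
Pen        | NULL    
Cable      | Tina    
Lamp       | Quinn   
Speaker    | Tina    
Printer    | Tina    
Headphones | Rosa    
Tablet     | NULL    


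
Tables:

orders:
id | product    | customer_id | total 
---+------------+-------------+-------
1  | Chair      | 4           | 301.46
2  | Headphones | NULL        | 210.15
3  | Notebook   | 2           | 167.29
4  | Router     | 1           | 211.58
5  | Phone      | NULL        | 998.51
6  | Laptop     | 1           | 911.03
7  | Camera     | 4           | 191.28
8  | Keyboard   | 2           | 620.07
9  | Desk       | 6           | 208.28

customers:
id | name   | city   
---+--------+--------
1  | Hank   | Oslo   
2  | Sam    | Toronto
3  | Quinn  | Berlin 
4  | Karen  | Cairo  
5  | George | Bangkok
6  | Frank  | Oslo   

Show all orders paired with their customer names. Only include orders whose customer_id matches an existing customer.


INNER JOIN keeps only orders rows whose customer_id matches an id in customers. Walk through each order:
  - order 1 (Chair): customer_id=4 -> matches Karen
  - order 2 (Headphones): customer_id=NULL, no match -> dropped
  - order 3 (Notebook): customer_id=2 -> matches Sam
  - order 4 (Router): customer_id=1 -> matches Hank
  - order 5 (Phone): customer_id=NULL, no match -> dropped
  - order 6 (Laptop): customer_id=1 -> matches Hank
  - order 7 (Camera): customer_id=4 -> matches Karen
  - order 8 (Keyboard): customer_id=2 -> matches Sam
  - order 9 (Desk): customer_id=6 -> matches Frank
So 2 of 9 rows are dropped.

SQL:
SELECT a.product, b.name AS customer
FROM orders a
INNER JOIN customers b ON a.customer_id = b.id

Result:
product  | customer
---------+---------
Chair    | Karen   
Notebook | Sam     
Router   | Hank    
Laptop   | Hank    
Camera   | Karen   
Keyboard | Sam     
Desk     | Frank   


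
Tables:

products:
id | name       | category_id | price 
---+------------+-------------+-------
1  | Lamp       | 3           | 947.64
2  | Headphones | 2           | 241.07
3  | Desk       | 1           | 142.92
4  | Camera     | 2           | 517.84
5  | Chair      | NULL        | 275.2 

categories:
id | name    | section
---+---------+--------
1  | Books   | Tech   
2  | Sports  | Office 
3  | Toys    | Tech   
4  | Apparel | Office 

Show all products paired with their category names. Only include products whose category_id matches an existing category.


INNER JOIN keeps only products rows whose category_id matches an id in categories. Walk through each product:
  - product 1 (Lamp): category_id=3 -> matches Toys
  - product 2 (Headphones): category_id=2 -> matches Sports
  - product 3 (Desk): category_id=1 -> matches Books
  - product 4 (Camera): category_id=2 -> matches Sports
  - product 5 (Chair): category_id=NULL, no match -> dropped
So 1 of 5 rows is dropped.

SQL:
SELECT a.name, b.name AS category
FROM products a
INNER JOIN categories b ON a.category_id = b.id

Result:
name       | category
-----------+---------
Lamp       | Toys    
Headphones | Sports  
Desk       | Books   
Camera     | Sports  


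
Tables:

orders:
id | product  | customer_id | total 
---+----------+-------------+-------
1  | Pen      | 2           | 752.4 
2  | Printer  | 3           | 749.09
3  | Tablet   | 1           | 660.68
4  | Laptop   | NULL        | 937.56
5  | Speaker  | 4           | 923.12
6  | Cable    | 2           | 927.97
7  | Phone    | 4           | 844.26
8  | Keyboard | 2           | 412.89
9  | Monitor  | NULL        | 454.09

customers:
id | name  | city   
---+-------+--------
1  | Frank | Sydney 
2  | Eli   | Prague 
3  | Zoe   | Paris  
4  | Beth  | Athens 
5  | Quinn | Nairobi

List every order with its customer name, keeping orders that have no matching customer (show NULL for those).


LEFT JOIN keeps every row from orders (the left table); where customer_id has no match in customers, the customer columns become NULL. Walk through each order:
  - order 1 (Pen): customer_id=2 -> matches Eli
  - order 2 (Printer): customer_id=3 -> matches Zoe
  - order 3 (Tablet): customer_id=1 -> matches Frank
  - order 4 (Laptop): customer_id=NULL, no match -> kept with NULL
  - order 5 (Speaker): customer_id=4 -> matches Beth
  - order 6 (Cable): customer_id=2 -> matches Eli
  - order 7 (Phone): customer_id=4 -> matches Beth
  - order 8 (Keyboard): customer_id=2 -> matches Eli
  - order 9 (Monitor): customer_id=NULL, no match -> kept with NULL
All 9 rows appear; 2 have NULL customer.

SQL:
SELECT a.product, b.name AS customer
FROM orders a
LEFT JOIN customers b ON a.customer_id = b.id

Result:
product  | customer
---------+---------
Pen      | Eli     
Printer  | Zoe     
Tablet   | Frank   
Laptop   | NULL    
Speaker  | Beth    
Cable    | Eli     
Phone    | Beth    
Keyboard | Eli     
Monitor  | NULL    


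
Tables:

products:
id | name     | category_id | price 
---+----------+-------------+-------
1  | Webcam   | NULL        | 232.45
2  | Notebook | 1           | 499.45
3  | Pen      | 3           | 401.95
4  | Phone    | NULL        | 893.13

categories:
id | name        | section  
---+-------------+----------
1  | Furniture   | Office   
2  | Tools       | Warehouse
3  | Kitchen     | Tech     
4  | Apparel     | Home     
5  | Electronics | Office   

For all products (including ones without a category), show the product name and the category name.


LEFT JOIN keeps every row from products (the left table); where category_id has no match in categories, the category columns become NULL. Walk through each product:
  - product 1 (Webcam): category_id=NULL, no match -> kept with NULL
  - product 2 (Notebook): category_id=1 -> matches Furniture
  - product 3 (Pen): category_id=3 -> matches Kitchen
  - product 4 (Phone): category_id=NULL, no match -> kept with NULL
All 4 rows appear; 2 have NULL category.

SQL:
SELECT a.name, b.name AS category
FROM products a
LEFT JOIN categories b ON a.category_id = b.id

Result:
name     | category 
---------+----------
Webcam   | NULL     
Notebook | Furniture
Pen      | Kitchen  
Phone    | NULL     


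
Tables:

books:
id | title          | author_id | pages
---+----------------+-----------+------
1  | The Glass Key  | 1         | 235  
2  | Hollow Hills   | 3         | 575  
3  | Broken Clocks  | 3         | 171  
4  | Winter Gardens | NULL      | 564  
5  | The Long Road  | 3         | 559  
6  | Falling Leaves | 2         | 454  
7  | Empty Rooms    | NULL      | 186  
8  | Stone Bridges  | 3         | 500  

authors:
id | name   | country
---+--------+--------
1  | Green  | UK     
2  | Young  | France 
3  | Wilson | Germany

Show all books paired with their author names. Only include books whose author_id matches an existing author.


INNER JOIN keeps only books rows whose author_id matches an id in authors. Walk through each book:
  - book 1 (The Glass Key): author_id=1 -> matches Green
  - book 2 (Hollow Hills): author_id=3 -> matches Wilson
  - book 3 (Broken Clocks): author_id=3 -> matches Wilson
  - book 4 (Winter Gardens): author_id=NULL, no match -> dropped
  - book 5 (The Long Road): author_id=3 -> matches Wilson
  - book 6 (Falling Leaves): author_id=2 -> matches Young
  - book 7 (Empty Rooms): author_id=NULL, no match -> dropped
  - book 8 (Stone Bridges): author_id=3 -> matches Wilson
So 2 of 8 rows are dropped.

SQL:
SELECT a.title, b.name AS author
FROM books a
INNER JOIN authors b ON a.author_id = b.id

Result:
title          | author
---------------+-------
The Glass Key  | Green 
Hollow Hills   | Wilson
Broken Clocks  | Wilson
The Long Road  | Wilson
Falling Leaves | Young 
Stone Bridges  | Wilson


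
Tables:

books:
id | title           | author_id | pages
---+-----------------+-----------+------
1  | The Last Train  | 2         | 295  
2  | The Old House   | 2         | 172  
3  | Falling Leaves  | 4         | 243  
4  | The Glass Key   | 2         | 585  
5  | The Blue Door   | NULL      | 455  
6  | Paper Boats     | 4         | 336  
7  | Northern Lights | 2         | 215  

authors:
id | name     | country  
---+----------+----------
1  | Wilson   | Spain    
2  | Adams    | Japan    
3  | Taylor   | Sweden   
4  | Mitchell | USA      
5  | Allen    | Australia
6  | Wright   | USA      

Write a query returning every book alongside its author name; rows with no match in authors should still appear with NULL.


LEFT JOIN keeps every row from books (the left table); where author_id has no match in authors, the author columns become NULL. Walk through each book:
  - book 1 (The Last Train): author_id=2 -> matches Adams
  - book 2 (The Old House): author_id=2 -> matches Adams
  - book 3 (Falling Leaves): author_id=4 -> matches Mitchell
  - book 4 (The Glass Key): author_id=2 -> matches Adams
  - book 5 (The Blue Door): author_id=NULL, no match -> kept with NULL
  - book 6 (Paper Boats): author_id=4 -> matches Mitchell
  - book 7 (Northern Lights): author_id=2 -> matches Adams
All 7 rows appear; 1 has NULL author.

SQL:
SELECT a.title, b.name AS author
FROM books a
LEFT JOIN authors b ON a.author_id = b.id

Result:
title           | author  
----------------+---------
The Last Train  | Adams   
The Old House   | Adams   
Falling Leaves  | Mitchell
The Glass Key   | Adams   
The Blue Door   | NULL    
Paper Boats     | Mitchell
Northern Lights | Adams   


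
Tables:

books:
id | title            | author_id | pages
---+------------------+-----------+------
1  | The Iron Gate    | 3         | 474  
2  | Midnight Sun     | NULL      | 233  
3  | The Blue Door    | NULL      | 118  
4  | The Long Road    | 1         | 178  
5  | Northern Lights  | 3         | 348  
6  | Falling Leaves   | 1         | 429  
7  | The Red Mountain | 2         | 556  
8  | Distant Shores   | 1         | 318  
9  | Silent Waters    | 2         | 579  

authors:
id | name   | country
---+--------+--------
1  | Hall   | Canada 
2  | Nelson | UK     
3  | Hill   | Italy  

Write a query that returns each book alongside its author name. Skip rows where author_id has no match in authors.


INNER JOIN keeps only books rows whose author_id matches an id in authors. Walk through each book:
  - book 1 (The Iron Gate): author_id=3 -> matches Hill
  - book 2 (Midnight Sun): author_id=NULL, no match -> dropped
  - book 3 (The Blue Door): author_id=NULL, no match -> dropped
  - book 4 (The Long Road): author_id=1 -> matches Hall
  - book 5 (Northern Lights): author_id=3 -> matches Hill
  - book 6 (Falling Leaves): author_id=1 -> matches Hall
  - book 7 (The Red Mountain): author_id=2 -> matches Nelson
  - book 8 (Distant Shores): author_id=1 -> matches Hall
  - book 9 (Silent Waters): author_id=2 -> matches Nelson
So 2 of 9 rows are dropped.

SQL:
SELECT a.title, b.name AS author
FROM books a
INNER JOIN authors b ON a.author_id = b.id

Result:
title            | author
-----------------+-------
The Iron Gate    | Hill  
The Long Road    | Hall  
Northern Lights  | Hill  
Falling Leaves   | Hall  
The Red Mountain | Nelson
Distant Shores   | Hall  
Silent Waters    | Nelson
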